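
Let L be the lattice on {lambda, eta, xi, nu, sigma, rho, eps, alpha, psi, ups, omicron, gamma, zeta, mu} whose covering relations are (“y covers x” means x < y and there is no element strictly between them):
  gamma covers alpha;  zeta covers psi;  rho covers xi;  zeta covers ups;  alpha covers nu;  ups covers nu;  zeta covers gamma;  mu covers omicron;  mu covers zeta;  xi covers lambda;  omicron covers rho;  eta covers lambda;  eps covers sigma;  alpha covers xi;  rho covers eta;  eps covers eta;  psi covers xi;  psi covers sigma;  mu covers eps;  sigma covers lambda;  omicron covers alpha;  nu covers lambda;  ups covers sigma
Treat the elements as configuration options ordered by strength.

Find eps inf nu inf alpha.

Common lower bounds of {eps, nu, alpha}: lambda.
The greatest among these is lambda.

lambda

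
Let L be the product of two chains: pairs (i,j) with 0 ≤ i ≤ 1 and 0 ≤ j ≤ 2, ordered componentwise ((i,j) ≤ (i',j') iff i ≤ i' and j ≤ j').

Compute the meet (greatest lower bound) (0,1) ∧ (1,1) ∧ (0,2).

(0,1)

In a product of chains, the meet is componentwise min, giving (0,1).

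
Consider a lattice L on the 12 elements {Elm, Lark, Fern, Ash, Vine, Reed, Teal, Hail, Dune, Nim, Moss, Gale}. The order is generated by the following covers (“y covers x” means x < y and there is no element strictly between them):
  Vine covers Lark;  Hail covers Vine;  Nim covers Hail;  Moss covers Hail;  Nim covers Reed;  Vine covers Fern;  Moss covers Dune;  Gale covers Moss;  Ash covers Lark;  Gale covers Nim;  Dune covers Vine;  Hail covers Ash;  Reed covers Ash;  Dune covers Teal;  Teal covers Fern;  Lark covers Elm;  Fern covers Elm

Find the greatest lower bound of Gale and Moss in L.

Common lower bounds of {Gale, Moss}: Ash, Dune, Elm, Fern, Hail, Lark, Moss, Teal, Vine.
The greatest among these is Moss.

Moss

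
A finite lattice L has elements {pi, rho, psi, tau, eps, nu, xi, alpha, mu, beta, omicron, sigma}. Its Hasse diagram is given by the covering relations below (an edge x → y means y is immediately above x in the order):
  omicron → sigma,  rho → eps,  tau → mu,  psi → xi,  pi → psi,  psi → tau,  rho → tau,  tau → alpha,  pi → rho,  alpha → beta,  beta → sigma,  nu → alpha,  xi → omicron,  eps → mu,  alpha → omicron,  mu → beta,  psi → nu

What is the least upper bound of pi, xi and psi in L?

Common upper bounds of {pi, xi, psi}: omicron, sigma, xi.
The least among these is xi.

xi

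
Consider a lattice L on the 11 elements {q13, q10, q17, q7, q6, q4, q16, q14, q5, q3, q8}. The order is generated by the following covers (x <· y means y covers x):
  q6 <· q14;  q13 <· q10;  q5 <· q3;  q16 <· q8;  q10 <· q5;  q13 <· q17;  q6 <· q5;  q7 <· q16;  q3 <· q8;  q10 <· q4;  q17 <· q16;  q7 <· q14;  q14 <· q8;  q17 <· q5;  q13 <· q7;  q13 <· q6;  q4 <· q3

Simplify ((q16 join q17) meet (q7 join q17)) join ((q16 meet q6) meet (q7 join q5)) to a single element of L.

q16

q16 ∨ q17 = q16
q7 ∨ q17 = q16
q16 ∧ q16 = q16
q16 ∧ q6 = q13
q7 ∨ q5 = q8
q13 ∧ q8 = q13
q16 ∨ q13 = q16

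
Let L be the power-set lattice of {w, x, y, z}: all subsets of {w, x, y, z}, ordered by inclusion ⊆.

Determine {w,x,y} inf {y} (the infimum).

Common lower bounds of {{w,x,y}, {y}}: {y}, {}.
The greatest among these is {y}.

{y}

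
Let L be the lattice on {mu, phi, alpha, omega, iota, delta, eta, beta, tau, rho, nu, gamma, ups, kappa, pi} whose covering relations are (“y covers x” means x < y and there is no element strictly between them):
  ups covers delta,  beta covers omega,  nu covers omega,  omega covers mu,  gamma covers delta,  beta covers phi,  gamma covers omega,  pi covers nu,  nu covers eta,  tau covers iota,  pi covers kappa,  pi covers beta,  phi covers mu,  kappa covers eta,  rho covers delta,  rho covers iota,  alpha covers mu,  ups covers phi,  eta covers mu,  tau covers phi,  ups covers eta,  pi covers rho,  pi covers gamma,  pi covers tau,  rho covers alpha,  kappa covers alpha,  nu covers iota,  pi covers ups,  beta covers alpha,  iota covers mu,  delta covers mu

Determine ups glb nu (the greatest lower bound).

Common lower bounds of {ups, nu}: eta, mu.
The greatest among these is eta.

eta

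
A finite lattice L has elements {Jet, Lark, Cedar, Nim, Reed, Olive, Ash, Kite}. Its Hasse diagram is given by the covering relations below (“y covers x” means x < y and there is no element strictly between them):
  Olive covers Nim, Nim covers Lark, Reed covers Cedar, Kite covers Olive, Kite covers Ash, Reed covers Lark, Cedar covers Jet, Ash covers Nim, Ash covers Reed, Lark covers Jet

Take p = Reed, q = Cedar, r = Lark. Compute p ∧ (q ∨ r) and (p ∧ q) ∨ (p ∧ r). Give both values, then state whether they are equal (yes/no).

q ∨ r = Reed, so p ∧ (q ∨ r) = Reed ∧ Reed = Reed.
p ∧ q = Cedar and p ∧ r = Lark, so (p ∧ q) ∨ (p ∧ r) = Cedar ∨ Lark = Reed.
Equal: yes.

Reed; Reed; yes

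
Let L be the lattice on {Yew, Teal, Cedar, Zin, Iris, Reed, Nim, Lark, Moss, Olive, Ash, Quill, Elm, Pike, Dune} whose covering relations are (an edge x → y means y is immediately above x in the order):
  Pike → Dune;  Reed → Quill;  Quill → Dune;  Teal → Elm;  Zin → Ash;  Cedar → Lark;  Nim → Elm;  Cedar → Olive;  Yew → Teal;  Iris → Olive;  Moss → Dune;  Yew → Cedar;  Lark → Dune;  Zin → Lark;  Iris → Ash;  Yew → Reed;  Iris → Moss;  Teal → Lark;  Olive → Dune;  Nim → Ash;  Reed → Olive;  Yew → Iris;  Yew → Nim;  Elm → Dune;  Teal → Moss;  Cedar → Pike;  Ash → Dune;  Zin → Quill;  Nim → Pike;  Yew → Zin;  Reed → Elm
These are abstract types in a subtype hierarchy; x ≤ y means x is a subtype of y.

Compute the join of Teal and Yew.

Common upper bounds of {Teal, Yew}: Dune, Elm, Lark, Moss, Teal.
The least among these is Teal.

Teal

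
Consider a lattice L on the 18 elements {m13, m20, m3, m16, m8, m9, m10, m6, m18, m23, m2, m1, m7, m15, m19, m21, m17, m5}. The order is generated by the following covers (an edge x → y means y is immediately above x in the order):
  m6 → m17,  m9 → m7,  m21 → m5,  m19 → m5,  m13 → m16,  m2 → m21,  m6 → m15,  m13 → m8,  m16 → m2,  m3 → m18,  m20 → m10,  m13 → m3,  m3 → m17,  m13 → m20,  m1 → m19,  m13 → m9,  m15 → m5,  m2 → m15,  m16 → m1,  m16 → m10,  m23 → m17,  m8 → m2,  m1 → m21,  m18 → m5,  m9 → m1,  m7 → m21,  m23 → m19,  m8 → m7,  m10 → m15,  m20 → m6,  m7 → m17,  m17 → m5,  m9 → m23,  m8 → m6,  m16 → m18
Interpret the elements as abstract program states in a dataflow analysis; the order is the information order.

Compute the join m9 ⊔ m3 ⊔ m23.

Common upper bounds of {m9, m3, m23}: m17, m5.
The least among these is m17.

m17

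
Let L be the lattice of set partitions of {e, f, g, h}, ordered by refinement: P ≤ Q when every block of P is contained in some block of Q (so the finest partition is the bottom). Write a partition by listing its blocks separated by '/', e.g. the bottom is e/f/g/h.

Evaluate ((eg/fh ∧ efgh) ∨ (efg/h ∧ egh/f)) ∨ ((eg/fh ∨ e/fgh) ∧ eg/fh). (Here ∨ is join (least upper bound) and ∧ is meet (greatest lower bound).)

eg/fh ∧ efgh = eg/fh
efg/h ∧ egh/f = eg/f/h
eg/fh ∨ eg/f/h = eg/fh
eg/fh ∨ e/fgh = efgh
efgh ∧ eg/fh = eg/fh
eg/fh ∨ eg/fh = eg/fh

eg/fh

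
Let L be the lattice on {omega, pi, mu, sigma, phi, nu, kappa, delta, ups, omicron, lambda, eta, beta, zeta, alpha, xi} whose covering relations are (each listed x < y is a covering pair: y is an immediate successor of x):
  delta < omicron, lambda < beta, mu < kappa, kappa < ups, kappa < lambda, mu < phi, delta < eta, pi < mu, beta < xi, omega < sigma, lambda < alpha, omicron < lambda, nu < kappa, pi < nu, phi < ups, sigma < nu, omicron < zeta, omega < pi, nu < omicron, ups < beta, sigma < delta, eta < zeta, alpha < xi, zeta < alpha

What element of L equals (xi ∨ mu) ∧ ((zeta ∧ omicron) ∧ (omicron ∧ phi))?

xi ∨ mu = xi
zeta ∧ omicron = omicron
omicron ∧ phi = pi
omicron ∧ pi = pi
xi ∧ pi = pi

pi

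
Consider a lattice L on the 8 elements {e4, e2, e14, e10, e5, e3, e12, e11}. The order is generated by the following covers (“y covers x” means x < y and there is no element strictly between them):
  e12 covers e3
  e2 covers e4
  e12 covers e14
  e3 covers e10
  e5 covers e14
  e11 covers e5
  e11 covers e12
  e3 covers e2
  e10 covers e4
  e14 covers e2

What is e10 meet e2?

Common lower bounds of {e10, e2}: e4.
The greatest among these is e4.

e4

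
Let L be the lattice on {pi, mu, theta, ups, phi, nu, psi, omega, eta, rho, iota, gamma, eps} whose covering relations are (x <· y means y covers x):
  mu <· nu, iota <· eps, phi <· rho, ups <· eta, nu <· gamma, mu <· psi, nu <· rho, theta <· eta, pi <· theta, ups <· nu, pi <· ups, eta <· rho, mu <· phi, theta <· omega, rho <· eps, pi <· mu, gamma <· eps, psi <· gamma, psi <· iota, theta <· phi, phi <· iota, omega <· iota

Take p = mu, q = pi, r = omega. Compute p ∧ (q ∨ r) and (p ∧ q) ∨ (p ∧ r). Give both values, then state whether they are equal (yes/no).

pi; pi; yes

q ∨ r = omega, so p ∧ (q ∨ r) = mu ∧ omega = pi.
p ∧ q = pi and p ∧ r = pi, so (p ∧ q) ∨ (p ∧ r) = pi ∨ pi = pi.
Equal: yes.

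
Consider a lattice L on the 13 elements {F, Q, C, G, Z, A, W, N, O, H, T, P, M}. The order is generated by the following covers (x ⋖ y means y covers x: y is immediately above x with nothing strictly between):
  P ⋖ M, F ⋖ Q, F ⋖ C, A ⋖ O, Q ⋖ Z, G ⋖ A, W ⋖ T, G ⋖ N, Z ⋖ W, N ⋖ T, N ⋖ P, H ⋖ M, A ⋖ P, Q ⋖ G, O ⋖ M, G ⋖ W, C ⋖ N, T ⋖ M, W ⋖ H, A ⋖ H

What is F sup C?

Common upper bounds of {F, C}: C, M, N, P, T.
The least among these is C.

C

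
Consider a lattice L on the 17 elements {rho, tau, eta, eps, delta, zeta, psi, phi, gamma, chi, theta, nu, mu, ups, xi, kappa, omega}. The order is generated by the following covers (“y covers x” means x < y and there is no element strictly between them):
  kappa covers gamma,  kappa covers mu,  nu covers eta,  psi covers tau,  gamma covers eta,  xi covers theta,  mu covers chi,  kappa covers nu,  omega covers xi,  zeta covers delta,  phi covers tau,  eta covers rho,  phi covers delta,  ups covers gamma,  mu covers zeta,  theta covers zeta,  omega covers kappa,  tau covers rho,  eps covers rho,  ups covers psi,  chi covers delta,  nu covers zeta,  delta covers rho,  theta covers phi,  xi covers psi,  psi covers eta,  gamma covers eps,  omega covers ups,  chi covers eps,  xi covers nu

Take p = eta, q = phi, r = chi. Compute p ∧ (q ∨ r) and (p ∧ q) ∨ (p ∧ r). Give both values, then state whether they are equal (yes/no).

eta; rho; no

q ∨ r = omega, so p ∧ (q ∨ r) = eta ∧ omega = eta.
p ∧ q = rho and p ∧ r = rho, so (p ∧ q) ∨ (p ∧ r) = rho ∨ rho = rho.
Equal: no.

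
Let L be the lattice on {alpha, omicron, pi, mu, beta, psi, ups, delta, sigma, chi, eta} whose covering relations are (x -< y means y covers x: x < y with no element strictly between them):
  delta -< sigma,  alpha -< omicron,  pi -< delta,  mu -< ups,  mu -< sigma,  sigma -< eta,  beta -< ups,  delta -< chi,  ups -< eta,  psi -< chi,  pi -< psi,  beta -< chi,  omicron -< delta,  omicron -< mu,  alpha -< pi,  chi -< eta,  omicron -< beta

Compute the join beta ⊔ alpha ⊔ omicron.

Common upper bounds of {beta, alpha, omicron}: beta, chi, eta, ups.
The least among these is beta.

beta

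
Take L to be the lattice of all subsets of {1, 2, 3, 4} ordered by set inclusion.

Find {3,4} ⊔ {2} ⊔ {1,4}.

Common upper bounds of {{3,4}, {2}, {1,4}}: {1,2,3,4}.
The least among these is {1,2,3,4}.

{1,2,3,4}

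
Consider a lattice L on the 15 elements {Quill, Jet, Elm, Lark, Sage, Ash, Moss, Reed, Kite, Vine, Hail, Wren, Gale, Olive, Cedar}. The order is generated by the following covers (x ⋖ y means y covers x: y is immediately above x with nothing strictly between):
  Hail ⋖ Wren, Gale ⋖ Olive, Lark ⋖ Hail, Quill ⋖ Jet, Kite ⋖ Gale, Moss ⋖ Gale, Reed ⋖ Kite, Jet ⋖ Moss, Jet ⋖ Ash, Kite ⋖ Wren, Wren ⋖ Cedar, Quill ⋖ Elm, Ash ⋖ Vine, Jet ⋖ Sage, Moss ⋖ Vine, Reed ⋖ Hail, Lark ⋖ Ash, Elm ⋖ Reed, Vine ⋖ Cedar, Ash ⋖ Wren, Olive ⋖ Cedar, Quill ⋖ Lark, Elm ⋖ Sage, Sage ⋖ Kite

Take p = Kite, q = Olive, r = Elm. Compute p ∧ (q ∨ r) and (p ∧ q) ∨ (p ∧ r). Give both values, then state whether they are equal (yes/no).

q ∨ r = Olive, so p ∧ (q ∨ r) = Kite ∧ Olive = Kite.
p ∧ q = Kite and p ∧ r = Elm, so (p ∧ q) ∨ (p ∧ r) = Kite ∨ Elm = Kite.
Equal: yes.

Kite; Kite; yes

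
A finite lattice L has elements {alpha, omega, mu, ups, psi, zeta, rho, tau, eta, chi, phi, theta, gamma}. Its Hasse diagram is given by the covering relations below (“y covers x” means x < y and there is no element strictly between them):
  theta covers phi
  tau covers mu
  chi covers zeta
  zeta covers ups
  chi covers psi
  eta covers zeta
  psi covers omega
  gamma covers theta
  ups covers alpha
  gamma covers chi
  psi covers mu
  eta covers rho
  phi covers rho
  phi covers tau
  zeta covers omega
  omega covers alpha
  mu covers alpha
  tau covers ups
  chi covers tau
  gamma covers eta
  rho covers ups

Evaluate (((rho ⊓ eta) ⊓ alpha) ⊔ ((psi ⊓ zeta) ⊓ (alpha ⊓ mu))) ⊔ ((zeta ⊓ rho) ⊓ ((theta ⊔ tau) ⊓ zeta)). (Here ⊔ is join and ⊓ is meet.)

rho ∧ eta = rho
rho ∧ alpha = alpha
psi ∧ zeta = omega
alpha ∧ mu = alpha
omega ∧ alpha = alpha
alpha ∨ alpha = alpha
zeta ∧ rho = ups
theta ∨ tau = theta
theta ∧ zeta = ups
ups ∧ ups = ups
alpha ∨ ups = ups

ups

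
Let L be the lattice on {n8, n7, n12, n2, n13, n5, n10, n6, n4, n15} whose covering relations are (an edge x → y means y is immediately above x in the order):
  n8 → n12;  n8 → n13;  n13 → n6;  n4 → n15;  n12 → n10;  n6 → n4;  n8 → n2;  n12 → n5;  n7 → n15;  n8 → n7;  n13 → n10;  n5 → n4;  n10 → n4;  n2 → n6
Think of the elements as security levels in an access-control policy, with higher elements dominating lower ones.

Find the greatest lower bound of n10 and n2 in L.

Common lower bounds of {n10, n2}: n8.
The greatest among these is n8.

n8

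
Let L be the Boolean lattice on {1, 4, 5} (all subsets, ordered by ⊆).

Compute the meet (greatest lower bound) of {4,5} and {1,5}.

Common lower bounds of {{4,5}, {1,5}}: {5}, ∅.
The greatest among these is {5}.

{5}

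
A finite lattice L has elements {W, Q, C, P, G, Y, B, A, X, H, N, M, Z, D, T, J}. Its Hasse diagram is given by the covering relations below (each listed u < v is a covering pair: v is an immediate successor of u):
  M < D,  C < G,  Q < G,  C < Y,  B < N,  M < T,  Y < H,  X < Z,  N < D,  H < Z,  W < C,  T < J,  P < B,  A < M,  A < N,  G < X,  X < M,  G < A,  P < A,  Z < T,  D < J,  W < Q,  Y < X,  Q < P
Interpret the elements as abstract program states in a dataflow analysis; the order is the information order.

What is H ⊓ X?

Y

Common lower bounds of {H, X}: C, W, Y.
The greatest among these is Y.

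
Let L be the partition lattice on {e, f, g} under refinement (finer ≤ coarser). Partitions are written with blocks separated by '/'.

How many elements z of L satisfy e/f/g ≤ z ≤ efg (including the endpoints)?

The interval [e/f/g, efg] = {e/f/g, e/fg, ef/g, efg, eg/f}, which has 5 elements.

5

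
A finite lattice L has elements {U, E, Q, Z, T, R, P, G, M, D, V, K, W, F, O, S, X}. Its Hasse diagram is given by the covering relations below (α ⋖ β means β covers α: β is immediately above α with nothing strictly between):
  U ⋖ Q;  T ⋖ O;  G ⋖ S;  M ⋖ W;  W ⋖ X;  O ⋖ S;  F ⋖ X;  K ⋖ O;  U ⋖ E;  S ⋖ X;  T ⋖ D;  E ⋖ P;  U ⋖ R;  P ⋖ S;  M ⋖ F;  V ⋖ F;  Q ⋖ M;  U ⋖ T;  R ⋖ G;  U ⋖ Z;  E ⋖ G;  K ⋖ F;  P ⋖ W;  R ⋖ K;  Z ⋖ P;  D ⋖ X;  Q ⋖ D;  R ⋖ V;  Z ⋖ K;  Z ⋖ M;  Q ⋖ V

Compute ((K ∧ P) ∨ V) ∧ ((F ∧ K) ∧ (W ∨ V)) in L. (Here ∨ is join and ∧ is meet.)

K ∧ P = Z
Z ∨ V = F
F ∧ K = K
W ∨ V = X
K ∧ X = K
F ∧ K = K

K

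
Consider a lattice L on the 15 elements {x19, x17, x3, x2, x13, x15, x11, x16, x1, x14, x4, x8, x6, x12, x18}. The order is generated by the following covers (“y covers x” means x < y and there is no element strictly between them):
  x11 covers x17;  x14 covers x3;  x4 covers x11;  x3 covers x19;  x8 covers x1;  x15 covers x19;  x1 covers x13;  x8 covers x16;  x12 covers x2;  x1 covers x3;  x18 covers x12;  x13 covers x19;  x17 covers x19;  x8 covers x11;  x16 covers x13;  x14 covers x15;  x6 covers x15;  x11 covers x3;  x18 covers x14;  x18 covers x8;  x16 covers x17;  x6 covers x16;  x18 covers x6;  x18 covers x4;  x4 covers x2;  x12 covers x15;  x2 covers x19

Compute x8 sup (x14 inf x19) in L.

x14 ∧ x19 = x19
x8 ∨ x19 = x8

x8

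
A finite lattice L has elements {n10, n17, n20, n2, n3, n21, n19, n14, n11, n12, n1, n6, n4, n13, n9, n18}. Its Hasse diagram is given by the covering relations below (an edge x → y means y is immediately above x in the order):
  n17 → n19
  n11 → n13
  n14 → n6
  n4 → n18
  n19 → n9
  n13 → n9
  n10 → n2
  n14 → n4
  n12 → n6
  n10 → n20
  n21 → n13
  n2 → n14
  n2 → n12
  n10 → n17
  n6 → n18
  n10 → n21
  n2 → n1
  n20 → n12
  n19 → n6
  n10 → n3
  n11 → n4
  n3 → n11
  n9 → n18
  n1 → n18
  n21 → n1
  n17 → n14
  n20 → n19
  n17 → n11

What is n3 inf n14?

n10

Common lower bounds of {n3, n14}: n10.
The greatest among these is n10.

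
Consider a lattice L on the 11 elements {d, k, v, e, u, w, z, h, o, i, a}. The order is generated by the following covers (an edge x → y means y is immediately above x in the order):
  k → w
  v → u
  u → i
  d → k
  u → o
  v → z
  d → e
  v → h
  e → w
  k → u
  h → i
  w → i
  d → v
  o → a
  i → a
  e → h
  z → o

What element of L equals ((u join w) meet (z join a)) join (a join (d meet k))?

u ∨ w = i
z ∨ a = a
i ∧ a = i
d ∧ k = d
a ∨ d = a
i ∨ a = a

a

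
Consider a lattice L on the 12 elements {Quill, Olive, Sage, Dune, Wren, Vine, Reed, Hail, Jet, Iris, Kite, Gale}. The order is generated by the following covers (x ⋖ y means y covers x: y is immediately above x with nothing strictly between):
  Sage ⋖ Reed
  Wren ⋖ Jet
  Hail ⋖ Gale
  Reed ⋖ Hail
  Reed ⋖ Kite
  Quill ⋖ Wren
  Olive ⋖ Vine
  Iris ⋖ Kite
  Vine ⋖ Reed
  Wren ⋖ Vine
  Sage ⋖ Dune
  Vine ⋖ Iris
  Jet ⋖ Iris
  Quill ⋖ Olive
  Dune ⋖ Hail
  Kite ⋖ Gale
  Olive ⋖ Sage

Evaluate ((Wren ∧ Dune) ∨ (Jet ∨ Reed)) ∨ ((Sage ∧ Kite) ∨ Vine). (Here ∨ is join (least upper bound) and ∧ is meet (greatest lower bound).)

Kite

Wren ∧ Dune = Quill
Jet ∨ Reed = Kite
Quill ∨ Kite = Kite
Sage ∧ Kite = Sage
Sage ∨ Vine = Reed
Kite ∨ Reed = Kite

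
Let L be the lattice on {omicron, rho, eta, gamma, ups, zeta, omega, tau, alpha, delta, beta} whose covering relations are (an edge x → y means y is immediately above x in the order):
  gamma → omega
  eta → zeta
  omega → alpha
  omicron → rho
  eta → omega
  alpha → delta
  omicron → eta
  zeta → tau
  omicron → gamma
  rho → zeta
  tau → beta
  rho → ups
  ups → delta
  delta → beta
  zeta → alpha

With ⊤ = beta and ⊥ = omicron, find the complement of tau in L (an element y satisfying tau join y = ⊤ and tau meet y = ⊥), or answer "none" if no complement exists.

gamma

Need y with tau ∨ y = beta and tau ∧ y = omicron.
Checking each element gives: gamma.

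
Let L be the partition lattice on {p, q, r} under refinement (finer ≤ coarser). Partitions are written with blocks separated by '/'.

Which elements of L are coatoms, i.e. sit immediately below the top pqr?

p/qr, pq/r, pr/q

The coatoms are exactly the elements covered by pqr: p/qr, pq/r, pr/q.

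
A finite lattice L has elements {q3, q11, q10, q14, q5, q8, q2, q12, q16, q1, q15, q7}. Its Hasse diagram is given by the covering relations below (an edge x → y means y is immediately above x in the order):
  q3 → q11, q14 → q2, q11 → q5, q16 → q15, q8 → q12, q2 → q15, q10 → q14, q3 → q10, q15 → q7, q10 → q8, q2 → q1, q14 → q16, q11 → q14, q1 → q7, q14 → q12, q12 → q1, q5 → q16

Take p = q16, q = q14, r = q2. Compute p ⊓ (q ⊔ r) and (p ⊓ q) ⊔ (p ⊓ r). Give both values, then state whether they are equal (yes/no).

q14; q14; yes

q ⊔ r = q2, so p ⊓ (q ⊔ r) = q16 ⊓ q2 = q14.
p ⊓ q = q14 and p ⊓ r = q14, so (p ⊓ q) ⊔ (p ⊓ r) = q14 ⊔ q14 = q14.
Equal: yes.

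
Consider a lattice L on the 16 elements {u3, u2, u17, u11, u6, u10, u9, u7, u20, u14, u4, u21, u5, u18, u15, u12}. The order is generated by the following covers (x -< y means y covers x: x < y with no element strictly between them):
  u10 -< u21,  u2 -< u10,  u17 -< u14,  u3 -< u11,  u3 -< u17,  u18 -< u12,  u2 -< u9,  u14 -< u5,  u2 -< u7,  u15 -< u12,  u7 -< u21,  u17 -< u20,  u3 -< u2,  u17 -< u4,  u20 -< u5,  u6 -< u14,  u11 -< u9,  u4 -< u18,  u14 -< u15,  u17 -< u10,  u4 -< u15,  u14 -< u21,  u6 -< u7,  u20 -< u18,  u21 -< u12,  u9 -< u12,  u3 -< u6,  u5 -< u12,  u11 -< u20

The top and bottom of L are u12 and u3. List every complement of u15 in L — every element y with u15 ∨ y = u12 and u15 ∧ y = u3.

Need y with u15 ∨ y = u12 and u15 ∧ y = u3.
Checking each element gives: u11, u2, u9.

u11, u2, u9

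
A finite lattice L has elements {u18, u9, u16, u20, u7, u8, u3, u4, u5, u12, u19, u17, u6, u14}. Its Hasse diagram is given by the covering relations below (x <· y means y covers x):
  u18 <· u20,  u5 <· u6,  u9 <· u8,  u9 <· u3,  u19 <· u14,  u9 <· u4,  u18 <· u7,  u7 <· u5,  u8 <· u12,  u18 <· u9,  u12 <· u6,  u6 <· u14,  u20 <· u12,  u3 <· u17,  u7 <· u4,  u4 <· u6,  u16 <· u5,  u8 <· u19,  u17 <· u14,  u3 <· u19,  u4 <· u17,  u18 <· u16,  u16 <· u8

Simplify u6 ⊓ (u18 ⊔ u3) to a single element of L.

u18 ∨ u3 = u3
u6 ∧ u3 = u9

u9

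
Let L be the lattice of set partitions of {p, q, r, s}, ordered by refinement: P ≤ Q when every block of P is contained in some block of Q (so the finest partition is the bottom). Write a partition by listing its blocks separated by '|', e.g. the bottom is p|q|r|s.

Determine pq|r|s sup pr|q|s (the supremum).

The join of pq|r|s and pr|q|s merges any blocks that overlap across the partitions, giving pqr|s.

pqr|s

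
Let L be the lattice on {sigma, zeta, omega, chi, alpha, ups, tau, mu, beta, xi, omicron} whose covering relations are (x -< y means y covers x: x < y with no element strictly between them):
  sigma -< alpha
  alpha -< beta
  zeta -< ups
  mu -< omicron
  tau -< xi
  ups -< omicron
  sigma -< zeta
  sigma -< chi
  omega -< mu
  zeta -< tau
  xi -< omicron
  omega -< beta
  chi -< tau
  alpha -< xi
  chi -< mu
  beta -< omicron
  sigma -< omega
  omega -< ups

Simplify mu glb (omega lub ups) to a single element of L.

omega ∨ ups = ups
mu ∧ ups = omega

omega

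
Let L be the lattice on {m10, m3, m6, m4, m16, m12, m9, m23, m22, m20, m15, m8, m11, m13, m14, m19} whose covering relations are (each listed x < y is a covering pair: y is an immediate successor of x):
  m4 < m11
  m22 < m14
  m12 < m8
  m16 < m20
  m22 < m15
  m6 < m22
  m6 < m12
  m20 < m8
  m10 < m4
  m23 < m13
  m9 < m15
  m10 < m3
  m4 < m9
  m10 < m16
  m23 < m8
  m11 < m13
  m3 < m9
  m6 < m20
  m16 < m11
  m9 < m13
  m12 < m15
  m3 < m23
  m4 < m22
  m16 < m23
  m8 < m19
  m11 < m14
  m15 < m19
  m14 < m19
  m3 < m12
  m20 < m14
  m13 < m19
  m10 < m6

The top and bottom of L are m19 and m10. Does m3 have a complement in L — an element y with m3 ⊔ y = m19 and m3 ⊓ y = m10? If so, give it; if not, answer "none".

m14

Need y with m3 ∨ y = m19 and m3 ∧ y = m10.
Checking each element gives: m14.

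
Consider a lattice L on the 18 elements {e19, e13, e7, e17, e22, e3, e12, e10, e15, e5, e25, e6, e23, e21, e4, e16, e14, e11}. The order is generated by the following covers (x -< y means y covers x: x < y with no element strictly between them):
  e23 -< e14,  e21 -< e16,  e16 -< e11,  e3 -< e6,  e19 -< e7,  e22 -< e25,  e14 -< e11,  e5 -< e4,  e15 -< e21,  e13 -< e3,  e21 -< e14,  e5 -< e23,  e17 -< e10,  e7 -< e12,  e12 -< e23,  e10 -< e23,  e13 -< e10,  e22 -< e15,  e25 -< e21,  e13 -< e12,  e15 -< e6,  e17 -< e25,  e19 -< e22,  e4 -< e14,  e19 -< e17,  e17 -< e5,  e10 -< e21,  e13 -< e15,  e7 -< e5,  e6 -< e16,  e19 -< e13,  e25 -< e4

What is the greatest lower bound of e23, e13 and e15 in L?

e13

Common lower bounds of {e23, e13, e15}: e13, e19.
The greatest among these is e13.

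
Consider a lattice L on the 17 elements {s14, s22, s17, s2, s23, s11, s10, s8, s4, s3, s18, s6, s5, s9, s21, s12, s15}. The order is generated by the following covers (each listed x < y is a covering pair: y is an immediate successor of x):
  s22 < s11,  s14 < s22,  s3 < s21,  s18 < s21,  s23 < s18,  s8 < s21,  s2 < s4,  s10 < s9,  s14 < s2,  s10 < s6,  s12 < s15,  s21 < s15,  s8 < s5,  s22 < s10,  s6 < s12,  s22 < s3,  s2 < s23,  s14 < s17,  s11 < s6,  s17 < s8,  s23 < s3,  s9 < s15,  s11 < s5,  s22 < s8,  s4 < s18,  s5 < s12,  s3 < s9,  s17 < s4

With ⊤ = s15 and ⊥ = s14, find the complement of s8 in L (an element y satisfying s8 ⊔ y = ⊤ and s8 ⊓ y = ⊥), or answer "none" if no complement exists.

For every candidate y, either s8 ∨ y ≠ s15 or s8 ∧ y ≠ s14; no complement exists.

none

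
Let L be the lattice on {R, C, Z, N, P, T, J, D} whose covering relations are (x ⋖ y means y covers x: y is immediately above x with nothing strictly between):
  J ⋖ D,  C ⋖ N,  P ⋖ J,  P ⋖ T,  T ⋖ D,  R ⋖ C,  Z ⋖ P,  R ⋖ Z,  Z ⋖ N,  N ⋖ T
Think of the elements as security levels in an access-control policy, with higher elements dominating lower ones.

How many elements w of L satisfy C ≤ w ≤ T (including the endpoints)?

3

The interval [C, T] = {C, N, T}, which has 3 elements.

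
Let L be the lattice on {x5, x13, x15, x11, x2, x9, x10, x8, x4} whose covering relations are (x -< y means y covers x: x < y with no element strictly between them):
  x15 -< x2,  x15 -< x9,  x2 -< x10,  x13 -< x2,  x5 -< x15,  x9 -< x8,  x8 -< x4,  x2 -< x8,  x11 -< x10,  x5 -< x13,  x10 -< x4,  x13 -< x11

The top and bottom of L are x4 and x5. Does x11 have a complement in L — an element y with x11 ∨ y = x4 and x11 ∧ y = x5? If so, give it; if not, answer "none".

Need y with x11 ∨ y = x4 and x11 ∧ y = x5.
Checking each element gives: x9.

x9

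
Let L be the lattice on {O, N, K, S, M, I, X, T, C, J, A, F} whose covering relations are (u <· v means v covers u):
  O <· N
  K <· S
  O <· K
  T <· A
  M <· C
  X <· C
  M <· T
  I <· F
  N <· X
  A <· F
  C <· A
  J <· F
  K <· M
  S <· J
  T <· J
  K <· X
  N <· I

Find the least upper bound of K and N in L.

Common upper bounds of {K, N}: A, C, F, X.
The least among these is X.

X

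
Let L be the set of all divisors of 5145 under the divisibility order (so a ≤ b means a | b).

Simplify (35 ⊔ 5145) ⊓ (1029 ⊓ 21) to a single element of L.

35 ∨ 5145 = 5145
1029 ∧ 21 = 21
5145 ∧ 21 = 21

21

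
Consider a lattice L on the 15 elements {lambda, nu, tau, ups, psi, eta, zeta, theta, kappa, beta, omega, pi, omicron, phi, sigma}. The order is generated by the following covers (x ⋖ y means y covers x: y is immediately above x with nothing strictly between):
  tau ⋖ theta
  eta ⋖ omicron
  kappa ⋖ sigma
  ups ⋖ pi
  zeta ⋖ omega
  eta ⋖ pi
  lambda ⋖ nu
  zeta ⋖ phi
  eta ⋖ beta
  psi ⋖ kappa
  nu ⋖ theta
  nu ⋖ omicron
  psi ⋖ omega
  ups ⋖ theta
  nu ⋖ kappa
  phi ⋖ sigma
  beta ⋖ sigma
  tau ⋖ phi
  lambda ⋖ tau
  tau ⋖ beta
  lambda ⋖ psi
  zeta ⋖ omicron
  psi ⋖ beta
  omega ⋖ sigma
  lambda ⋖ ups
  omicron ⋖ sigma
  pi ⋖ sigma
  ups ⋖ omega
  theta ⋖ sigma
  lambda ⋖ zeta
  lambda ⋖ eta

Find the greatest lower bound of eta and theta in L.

lambda

Common lower bounds of {eta, theta}: lambda.
The greatest among these is lambda.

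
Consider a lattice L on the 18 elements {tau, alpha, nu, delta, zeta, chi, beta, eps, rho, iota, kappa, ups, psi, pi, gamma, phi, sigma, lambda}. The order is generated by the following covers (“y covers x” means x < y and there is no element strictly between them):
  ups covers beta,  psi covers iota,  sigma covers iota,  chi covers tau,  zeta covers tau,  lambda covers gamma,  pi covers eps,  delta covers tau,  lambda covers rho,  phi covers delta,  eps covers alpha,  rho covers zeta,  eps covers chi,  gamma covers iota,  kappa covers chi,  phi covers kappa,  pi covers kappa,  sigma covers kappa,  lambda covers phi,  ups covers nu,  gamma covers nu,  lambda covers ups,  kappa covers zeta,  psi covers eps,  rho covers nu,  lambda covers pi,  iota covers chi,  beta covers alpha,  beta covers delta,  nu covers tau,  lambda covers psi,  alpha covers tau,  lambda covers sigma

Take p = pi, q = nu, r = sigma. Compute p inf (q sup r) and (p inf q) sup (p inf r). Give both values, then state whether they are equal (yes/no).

pi; kappa; no

q sup r = lambda, so p inf (q sup r) = pi inf lambda = pi.
p inf q = tau and p inf r = kappa, so (p inf q) sup (p inf r) = tau sup kappa = kappa.
Equal: no.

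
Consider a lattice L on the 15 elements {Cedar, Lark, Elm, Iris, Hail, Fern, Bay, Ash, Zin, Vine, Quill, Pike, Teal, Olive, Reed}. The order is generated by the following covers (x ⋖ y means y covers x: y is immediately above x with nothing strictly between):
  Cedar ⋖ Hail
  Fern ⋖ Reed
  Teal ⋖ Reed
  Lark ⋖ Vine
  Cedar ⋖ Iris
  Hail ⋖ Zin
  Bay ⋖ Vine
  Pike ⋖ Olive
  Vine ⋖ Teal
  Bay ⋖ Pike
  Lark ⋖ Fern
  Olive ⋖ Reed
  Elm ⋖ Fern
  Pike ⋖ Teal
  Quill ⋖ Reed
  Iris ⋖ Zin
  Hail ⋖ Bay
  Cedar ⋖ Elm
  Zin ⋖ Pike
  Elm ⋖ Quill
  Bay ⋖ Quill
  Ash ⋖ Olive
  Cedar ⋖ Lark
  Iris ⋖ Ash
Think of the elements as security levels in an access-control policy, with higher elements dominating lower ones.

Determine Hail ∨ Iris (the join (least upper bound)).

Common upper bounds of {Hail, Iris}: Olive, Pike, Reed, Teal, Zin.
The least among these is Zin.

Zin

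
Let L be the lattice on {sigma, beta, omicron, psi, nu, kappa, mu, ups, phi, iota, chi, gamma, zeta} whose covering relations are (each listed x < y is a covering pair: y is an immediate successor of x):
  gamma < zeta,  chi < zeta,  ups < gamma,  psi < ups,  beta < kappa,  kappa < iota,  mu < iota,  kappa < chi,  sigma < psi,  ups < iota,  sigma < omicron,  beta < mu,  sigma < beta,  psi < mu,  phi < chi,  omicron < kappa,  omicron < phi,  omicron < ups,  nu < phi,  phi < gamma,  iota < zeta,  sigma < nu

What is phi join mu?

zeta

Common upper bounds of {phi, mu}: zeta.
The least among these is zeta.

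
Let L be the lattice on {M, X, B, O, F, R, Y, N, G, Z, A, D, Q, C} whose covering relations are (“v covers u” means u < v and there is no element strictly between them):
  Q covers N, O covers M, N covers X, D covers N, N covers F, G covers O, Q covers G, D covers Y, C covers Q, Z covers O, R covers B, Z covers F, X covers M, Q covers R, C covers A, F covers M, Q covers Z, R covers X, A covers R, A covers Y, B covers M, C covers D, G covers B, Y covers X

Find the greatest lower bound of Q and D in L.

Common lower bounds of {Q, D}: F, M, N, X.
The greatest among these is N.

N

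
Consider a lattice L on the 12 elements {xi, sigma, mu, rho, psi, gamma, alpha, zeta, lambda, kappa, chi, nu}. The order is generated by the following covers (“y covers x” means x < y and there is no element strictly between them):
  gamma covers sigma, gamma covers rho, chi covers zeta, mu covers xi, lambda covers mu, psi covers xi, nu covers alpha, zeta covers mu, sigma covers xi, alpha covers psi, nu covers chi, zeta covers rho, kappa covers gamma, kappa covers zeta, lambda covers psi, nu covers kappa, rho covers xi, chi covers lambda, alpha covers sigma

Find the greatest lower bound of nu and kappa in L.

Common lower bounds of {nu, kappa}: gamma, kappa, mu, rho, sigma, xi, zeta.
The greatest among these is kappa.

kappa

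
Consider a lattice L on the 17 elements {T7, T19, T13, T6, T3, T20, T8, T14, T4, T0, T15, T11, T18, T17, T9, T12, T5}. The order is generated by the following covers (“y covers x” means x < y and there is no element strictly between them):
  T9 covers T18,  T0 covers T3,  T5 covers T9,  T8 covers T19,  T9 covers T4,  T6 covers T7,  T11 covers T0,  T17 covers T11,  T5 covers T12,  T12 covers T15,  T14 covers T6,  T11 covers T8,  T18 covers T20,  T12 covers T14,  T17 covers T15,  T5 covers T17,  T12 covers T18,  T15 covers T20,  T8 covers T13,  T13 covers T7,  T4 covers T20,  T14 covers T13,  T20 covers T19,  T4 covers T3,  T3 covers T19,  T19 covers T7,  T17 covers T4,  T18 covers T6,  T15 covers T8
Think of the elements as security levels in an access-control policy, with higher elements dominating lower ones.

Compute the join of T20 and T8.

Common upper bounds of {T20, T8}: T12, T15, T17, T5.
The least among these is T15.

T15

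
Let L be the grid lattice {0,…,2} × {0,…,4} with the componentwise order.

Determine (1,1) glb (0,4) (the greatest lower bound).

In a product of chains, the meet is componentwise min, giving (0,1).

(0,1)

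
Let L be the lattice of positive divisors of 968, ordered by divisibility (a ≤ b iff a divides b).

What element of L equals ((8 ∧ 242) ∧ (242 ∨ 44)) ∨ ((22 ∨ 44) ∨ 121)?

484

8 ∧ 242 = 2
242 ∨ 44 = 484
2 ∧ 484 = 2
22 ∨ 44 = 44
44 ∨ 121 = 484
2 ∨ 484 = 484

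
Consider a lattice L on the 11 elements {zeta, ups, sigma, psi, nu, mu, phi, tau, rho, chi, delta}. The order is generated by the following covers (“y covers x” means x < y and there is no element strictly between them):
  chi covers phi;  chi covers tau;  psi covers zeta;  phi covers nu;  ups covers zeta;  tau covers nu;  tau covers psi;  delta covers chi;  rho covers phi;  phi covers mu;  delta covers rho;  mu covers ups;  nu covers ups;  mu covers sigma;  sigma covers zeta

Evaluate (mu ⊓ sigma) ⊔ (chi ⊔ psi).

mu ∧ sigma = sigma
chi ∨ psi = chi
sigma ∨ chi = chi

chi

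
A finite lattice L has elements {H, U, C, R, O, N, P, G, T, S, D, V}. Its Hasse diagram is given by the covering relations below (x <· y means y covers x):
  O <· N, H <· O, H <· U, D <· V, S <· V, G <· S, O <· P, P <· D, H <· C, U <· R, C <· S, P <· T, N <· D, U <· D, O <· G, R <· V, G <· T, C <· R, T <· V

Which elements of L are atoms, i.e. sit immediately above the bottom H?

The atoms are exactly the elements that cover H: C, O, U.

C, O, U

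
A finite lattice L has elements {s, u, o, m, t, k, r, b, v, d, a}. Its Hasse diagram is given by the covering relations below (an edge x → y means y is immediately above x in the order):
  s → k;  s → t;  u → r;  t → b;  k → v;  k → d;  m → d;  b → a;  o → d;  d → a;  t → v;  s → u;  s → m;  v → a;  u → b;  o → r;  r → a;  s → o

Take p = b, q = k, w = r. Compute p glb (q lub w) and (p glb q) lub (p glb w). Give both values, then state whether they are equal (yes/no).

q lub w = a, so p glb (q lub w) = b glb a = b.
p glb q = s and p glb w = u, so (p glb q) lub (p glb w) = s lub u = u.
Equal: no.

b; u; no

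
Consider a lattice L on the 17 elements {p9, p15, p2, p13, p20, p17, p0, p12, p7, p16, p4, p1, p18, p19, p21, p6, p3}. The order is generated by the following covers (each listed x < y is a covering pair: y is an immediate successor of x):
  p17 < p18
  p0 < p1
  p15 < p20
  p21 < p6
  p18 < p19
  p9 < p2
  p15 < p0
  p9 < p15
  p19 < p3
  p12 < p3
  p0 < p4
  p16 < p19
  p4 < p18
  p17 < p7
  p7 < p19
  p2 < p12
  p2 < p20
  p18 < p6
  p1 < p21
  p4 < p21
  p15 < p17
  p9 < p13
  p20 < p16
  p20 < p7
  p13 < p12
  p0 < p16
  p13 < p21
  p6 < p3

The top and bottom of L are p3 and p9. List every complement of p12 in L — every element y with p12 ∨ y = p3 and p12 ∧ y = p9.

Need y with p12 ∨ y = p3 and p12 ∧ y = p9.
Checking each element gives: p0, p1, p15, p17, p18, p4.

p0, p1, p15, p17, p18, p4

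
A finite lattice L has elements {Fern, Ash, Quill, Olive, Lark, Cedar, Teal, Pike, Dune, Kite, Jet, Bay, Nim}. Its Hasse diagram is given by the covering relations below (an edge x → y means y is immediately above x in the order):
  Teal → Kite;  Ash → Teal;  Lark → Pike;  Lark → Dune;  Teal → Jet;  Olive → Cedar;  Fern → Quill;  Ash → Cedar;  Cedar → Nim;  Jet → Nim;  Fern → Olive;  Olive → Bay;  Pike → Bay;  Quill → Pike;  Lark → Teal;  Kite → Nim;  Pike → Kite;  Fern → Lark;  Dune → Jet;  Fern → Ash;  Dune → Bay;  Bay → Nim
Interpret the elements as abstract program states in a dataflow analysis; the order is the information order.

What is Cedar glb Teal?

Common lower bounds of {Cedar, Teal}: Ash, Fern.
The greatest among these is Ash.

Ash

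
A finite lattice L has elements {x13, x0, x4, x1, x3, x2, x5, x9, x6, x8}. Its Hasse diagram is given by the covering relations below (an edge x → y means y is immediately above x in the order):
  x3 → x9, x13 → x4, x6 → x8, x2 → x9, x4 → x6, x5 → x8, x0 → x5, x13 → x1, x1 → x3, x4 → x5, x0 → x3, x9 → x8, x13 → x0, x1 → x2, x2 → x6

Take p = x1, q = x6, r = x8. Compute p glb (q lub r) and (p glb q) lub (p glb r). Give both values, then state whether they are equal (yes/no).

x1; x1; yes

q lub r = x8, so p glb (q lub r) = x1 glb x8 = x1.
p glb q = x1 and p glb r = x1, so (p glb q) lub (p glb r) = x1 lub x1 = x1.
Equal: yes.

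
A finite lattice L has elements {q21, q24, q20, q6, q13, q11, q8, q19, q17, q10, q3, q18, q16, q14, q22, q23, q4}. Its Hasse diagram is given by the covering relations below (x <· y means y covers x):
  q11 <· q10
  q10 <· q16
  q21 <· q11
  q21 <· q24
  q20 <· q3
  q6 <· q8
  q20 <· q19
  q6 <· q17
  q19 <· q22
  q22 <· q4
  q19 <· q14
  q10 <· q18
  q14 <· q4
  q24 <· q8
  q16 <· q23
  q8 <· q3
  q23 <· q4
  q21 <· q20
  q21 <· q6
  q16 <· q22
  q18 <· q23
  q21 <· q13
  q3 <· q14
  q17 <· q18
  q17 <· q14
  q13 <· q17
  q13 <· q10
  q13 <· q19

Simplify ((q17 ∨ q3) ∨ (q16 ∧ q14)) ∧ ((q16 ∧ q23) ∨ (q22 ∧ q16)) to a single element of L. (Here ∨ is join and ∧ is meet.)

q17 ∨ q3 = q14
q16 ∧ q14 = q13
q14 ∨ q13 = q14
q16 ∧ q23 = q16
q22 ∧ q16 = q16
q16 ∨ q16 = q16
q14 ∧ q16 = q13

q13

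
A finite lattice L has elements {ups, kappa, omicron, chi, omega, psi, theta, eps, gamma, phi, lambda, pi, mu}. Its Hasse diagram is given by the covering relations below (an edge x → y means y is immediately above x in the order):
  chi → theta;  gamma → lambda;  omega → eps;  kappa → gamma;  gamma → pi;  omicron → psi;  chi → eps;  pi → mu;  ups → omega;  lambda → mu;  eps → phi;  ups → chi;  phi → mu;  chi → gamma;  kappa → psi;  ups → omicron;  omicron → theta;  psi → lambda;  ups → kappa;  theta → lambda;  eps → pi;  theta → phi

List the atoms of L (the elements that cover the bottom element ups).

The atoms are exactly the elements that cover ups: chi, kappa, omega, omicron.

chi, kappa, omega, omicron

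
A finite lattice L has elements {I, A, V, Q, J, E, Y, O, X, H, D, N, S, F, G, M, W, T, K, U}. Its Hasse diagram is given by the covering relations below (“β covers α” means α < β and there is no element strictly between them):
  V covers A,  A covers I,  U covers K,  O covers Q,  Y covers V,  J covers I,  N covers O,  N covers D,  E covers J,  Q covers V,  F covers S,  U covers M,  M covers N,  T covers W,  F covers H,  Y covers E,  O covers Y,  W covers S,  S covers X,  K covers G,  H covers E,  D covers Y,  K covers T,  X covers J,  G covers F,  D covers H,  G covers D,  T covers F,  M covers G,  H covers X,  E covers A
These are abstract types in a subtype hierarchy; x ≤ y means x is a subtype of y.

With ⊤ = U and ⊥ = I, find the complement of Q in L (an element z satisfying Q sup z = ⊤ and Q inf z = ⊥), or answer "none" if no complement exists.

Need z with Q ∨ z = U and Q ∧ z = I.
Checking each element gives: W.

W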